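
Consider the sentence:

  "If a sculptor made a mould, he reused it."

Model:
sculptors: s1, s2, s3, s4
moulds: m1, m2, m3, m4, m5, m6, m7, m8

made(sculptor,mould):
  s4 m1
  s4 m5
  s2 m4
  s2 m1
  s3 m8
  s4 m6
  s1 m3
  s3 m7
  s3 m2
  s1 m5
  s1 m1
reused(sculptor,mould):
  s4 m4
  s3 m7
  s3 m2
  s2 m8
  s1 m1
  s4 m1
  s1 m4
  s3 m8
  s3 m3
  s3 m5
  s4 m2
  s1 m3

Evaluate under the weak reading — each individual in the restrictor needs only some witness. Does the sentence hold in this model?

False

"it" takes "a mould" as antecedent — a donkey pronoun bound across the clause boundary.
Weak reading: every sculptor s with some made-mould has at least one made-mould m such that reused(s,m).
Per sculptor: s1:✓  s2:✗  s3:✓  s4:✓
s2 has no witness among its made-moulds.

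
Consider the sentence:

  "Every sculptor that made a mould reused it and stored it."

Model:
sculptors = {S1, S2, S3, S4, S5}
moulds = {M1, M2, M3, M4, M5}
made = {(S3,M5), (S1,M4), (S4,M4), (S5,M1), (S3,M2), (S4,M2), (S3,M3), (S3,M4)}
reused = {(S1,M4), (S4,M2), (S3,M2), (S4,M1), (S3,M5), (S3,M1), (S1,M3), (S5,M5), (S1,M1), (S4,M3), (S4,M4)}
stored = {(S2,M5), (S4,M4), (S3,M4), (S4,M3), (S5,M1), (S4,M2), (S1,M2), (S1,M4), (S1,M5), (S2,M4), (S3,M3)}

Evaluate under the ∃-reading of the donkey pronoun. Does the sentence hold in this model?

False

"it" takes "a mould" as antecedent — a donkey pronoun bound across the clause boundary.
Weak reading: every sculptor s with some made-mould has at least one made-mould m such that reused(s,m) ∧ stored(s,m).
Per sculptor: S1:✓  S3:✗  S4:✓  S5:✗
S3 has no witness among its made-moulds.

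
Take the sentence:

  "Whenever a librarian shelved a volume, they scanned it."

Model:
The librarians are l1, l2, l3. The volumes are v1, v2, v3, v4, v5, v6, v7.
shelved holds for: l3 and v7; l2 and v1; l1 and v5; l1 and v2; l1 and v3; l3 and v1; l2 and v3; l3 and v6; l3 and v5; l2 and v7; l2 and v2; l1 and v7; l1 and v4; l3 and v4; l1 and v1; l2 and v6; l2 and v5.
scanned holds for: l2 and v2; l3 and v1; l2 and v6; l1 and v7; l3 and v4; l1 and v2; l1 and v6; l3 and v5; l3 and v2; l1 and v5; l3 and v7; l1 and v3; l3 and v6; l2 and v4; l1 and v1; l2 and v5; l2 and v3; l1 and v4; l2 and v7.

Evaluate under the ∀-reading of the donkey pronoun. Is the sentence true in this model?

False

"it" takes "a volume" as antecedent — a donkey pronoun bound across the clause boundary.
Strong reading: for every (l,v) with shelved(l,v), scanned(l,v).
Restrictor pairs: (l1,v1) ✓  (l1,v2) ✓  (l1,v3) ✓  (l1,v4) ✓  (l1,v5) ✓  (l1,v7) ✓  (l2,v1) ✗  (l2,v2) ✓  (l2,v3) ✓  (l2,v5) ✓  (l2,v6) ✓  (l2,v7) ✓  (l3,v1) ✓  (l3,v4) ✓  (l3,v5) ✓  (l3,v6) ✓  (l3,v7) ✓
Counterexample: (l2,v1) is in shelved but fails the scope.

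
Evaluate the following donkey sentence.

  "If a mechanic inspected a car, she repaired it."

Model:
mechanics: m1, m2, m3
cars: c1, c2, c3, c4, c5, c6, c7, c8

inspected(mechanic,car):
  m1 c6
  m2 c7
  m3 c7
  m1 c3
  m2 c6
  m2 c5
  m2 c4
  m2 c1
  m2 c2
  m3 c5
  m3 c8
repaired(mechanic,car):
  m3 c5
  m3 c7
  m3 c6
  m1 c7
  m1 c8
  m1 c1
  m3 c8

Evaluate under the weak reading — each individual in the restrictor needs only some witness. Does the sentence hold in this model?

False

"it" takes "a car" as antecedent — a donkey pronoun bound across the clause boundary.
Weak reading: every mechanic m with some inspected-car has at least one inspected-car c such that repaired(m,c).
Per mechanic: m1:✗  m2:✗  m3:✓
m1 has no witness among its inspected-cars.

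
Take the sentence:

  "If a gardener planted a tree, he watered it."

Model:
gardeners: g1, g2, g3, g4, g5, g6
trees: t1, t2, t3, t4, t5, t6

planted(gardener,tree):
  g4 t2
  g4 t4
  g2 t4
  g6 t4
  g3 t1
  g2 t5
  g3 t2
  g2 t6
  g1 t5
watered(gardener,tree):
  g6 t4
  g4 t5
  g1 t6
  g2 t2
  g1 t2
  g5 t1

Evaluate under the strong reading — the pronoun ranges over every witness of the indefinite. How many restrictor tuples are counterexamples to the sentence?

"it" takes "a tree" as antecedent — a donkey pronoun bound across the clause boundary.
Strong reading: for every (g,t) with planted(g,t), watered(g,t).
Restrictor pairs: (g1,t5) ✗  (g2,t4) ✗  (g2,t5) ✗  (g2,t6) ✗  (g3,t1) ✗  (g3,t2) ✗  (g4,t2) ✗  (g4,t4) ✗  (g6,t4) ✓
Counterexamples (restrictor pairs failing the scope): 8.

8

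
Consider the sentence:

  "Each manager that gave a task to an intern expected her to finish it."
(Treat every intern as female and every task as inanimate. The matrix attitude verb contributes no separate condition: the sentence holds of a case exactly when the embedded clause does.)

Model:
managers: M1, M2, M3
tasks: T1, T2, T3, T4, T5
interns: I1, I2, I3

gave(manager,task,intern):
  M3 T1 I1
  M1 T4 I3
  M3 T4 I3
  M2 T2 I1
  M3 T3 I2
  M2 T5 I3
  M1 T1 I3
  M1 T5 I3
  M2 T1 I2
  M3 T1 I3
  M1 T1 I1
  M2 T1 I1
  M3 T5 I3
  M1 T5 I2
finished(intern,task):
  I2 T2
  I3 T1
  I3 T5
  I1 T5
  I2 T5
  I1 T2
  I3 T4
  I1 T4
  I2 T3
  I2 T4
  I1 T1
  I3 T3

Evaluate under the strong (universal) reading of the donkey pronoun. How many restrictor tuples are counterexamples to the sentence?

1

"her" takes "an intern" as antecedent and "it" takes "a task"; both are donkey pronouns co-varying with the restrictor.
Strong reading: for every (m,t,i) with gave(m,t,i), finished(i,t).
Restrictor triples: (M1,T1,I1)→finished(I1,T1) ✓  (M1,T1,I3)→finished(I3,T1) ✓  (M1,T4,I3)→finished(I3,T4) ✓  (M1,T5,I2)→finished(I2,T5) ✓  (M1,T5,I3)→finished(I3,T5) ✓  (M2,T1,I1)→finished(I1,T1) ✓  (M2,T1,I2)→finished(I2,T1) ✗  (M2,T2,I1)→finished(I1,T2) ✓  (M2,T5,I3)→finished(I3,T5) ✓  (M3,T1,I1)→finished(I1,T1) ✓  (M3,T1,I3)→finished(I3,T1) ✓  (M3,T3,I2)→finished(I2,T3) ✓  (M3,T4,I3)→finished(I3,T4) ✓  (M3,T5,I3)→finished(I3,T5) ✓
Counterexamples (restrictor triples failing the scope): 1.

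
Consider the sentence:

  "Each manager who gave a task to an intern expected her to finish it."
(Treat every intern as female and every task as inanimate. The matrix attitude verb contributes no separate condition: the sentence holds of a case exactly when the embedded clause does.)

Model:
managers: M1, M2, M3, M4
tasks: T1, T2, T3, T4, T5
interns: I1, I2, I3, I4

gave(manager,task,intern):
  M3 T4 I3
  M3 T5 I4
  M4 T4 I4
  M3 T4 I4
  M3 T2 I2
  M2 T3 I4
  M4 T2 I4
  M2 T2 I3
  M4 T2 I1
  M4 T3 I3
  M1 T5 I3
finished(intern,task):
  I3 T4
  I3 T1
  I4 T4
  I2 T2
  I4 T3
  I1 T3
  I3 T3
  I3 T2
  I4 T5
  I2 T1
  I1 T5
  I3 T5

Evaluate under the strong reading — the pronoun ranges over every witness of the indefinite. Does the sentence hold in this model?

False

"her" takes "an intern" as antecedent and "it" takes "a task"; both are donkey pronouns co-varying with the restrictor.
Strong reading: for every (m,t,i) with gave(m,t,i), finished(i,t).
Restrictor triples: (M1,T5,I3)→finished(I3,T5) ✓  (M2,T2,I3)→finished(I3,T2) ✓  (M2,T3,I4)→finished(I4,T3) ✓  (M3,T2,I2)→finished(I2,T2) ✓  (M3,T4,I3)→finished(I3,T4) ✓  (M3,T4,I4)→finished(I4,T4) ✓  (M3,T5,I4)→finished(I4,T5) ✓  (M4,T2,I1)→finished(I1,T2) ✗  (M4,T2,I4)→finished(I4,T2) ✗  (M4,T3,I3)→finished(I3,T3) ✓  (M4,T4,I4)→finished(I4,T4) ✓
Counterexample: (M4,T2,I1) — finished(I1,T2) does not hold.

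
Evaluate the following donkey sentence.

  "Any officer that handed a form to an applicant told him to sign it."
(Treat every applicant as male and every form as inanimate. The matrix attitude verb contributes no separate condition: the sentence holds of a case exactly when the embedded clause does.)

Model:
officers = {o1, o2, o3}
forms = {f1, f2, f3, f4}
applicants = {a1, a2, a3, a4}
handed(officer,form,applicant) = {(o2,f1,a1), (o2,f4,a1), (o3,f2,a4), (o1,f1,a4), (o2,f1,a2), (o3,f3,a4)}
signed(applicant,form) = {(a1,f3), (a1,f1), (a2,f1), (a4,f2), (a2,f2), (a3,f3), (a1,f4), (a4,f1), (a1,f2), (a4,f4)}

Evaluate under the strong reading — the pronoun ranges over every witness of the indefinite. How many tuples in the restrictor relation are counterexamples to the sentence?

"him" takes "an applicant" as antecedent and "it" takes "a form"; both are donkey pronouns co-varying with the restrictor.
Strong reading: for every (o,f,a) with handed(o,f,a), signed(a,f).
Restrictor triples: (o1,f1,a4)→signed(a4,f1) ✓  (o2,f1,a1)→signed(a1,f1) ✓  (o2,f1,a2)→signed(a2,f1) ✓  (o2,f4,a1)→signed(a1,f4) ✓  (o3,f2,a4)→signed(a4,f2) ✓  (o3,f3,a4)→signed(a4,f3) ✗
Counterexamples (restrictor triples failing the scope): 1.

1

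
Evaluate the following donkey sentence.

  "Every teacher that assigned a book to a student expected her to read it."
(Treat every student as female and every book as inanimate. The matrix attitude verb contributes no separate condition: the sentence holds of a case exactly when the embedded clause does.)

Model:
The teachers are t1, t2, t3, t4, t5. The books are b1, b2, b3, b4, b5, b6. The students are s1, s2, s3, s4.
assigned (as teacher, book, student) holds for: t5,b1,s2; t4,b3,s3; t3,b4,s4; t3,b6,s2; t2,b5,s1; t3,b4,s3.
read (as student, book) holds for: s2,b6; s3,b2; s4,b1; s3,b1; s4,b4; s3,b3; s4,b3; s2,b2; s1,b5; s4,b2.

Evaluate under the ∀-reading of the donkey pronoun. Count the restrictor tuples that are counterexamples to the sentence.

2

"her" takes "a student" as antecedent and "it" takes "a book"; both are donkey pronouns co-varying with the restrictor.
Strong reading: for every (t,b,s) with assigned(t,b,s), read(s,b).
Restrictor triples: (t2,b5,s1)→read(s1,b5) ✓  (t3,b4,s3)→read(s3,b4) ✗  (t3,b4,s4)→read(s4,b4) ✓  (t3,b6,s2)→read(s2,b6) ✓  (t4,b3,s3)→read(s3,b3) ✓  (t5,b1,s2)→read(s2,b1) ✗
Counterexamples (restrictor triples failing the scope): 2.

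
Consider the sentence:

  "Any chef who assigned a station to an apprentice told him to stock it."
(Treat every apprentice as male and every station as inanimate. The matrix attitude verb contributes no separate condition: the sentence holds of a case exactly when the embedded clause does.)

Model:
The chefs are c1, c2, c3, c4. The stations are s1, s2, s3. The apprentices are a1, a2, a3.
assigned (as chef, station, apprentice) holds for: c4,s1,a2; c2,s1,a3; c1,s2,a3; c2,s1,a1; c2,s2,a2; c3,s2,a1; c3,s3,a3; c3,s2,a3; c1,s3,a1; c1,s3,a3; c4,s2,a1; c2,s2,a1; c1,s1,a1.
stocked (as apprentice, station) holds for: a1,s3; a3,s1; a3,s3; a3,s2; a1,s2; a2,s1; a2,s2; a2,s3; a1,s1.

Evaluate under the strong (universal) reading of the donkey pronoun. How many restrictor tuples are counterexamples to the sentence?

"him" takes "an apprentice" as antecedent and "it" takes "a station"; both are donkey pronouns co-varying with the restrictor.
Strong reading: for every (c,s,a) with assigned(c,s,a), stocked(a,s).
Restrictor triples: (c1,s1,a1)→stocked(a1,s1) ✓  (c1,s2,a3)→stocked(a3,s2) ✓  (c1,s3,a1)→stocked(a1,s3) ✓  (c1,s3,a3)→stocked(a3,s3) ✓  (c2,s1,a1)→stocked(a1,s1) ✓  (c2,s1,a3)→stocked(a3,s1) ✓  (c2,s2,a1)→stocked(a1,s2) ✓  (c2,s2,a2)→stocked(a2,s2) ✓  (c3,s2,a1)→stocked(a1,s2) ✓  (c3,s2,a3)→stocked(a3,s2) ✓  (c3,s3,a3)→stocked(a3,s3) ✓  (c4,s1,a2)→stocked(a2,s1) ✓  (c4,s2,a1)→stocked(a1,s2) ✓
Counterexamples (restrictor triples failing the scope): 0.

0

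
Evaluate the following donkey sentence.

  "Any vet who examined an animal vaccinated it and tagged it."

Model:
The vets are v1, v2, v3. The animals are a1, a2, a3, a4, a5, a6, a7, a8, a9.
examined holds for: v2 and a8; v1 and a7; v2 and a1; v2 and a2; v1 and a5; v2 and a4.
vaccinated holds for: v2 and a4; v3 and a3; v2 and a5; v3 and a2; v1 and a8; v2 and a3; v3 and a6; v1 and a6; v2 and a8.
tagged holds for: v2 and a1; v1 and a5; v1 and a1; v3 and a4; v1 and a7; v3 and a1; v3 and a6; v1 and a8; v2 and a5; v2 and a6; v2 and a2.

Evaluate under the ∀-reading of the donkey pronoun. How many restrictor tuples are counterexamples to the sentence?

6

"it" takes "an animal" as antecedent — a donkey pronoun bound across the clause boundary.
Strong reading: for every (v,a) with examined(v,a), vaccinated(v,a) ∧ tagged(v,a).
Restrictor pairs: (v1,a5) ✗  (v1,a7) ✗  (v2,a1) ✗  (v2,a2) ✗  (v2,a4) ✗  (v2,a8) ✗
Counterexamples (restrictor pairs failing the scope): 6.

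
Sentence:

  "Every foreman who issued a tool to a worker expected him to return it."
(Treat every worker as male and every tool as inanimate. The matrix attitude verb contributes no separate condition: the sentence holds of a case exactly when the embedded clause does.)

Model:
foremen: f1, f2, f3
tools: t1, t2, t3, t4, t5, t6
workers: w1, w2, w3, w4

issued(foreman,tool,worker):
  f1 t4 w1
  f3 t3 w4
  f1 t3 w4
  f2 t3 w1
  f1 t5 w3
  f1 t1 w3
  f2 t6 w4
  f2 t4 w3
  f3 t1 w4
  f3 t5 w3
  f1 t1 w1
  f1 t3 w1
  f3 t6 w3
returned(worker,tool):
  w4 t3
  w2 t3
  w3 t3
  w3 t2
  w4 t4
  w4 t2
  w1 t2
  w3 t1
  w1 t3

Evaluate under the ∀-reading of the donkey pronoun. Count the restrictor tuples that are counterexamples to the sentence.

8

"him" takes "a worker" as antecedent and "it" takes "a tool"; both are donkey pronouns co-varying with the restrictor.
Strong reading: for every (f,t,w) with issued(f,t,w), returned(w,t).
Restrictor triples: (f1,t1,w1)→returned(w1,t1) ✗  (f1,t1,w3)→returned(w3,t1) ✓  (f1,t3,w1)→returned(w1,t3) ✓  (f1,t3,w4)→returned(w4,t3) ✓  (f1,t4,w1)→returned(w1,t4) ✗  (f1,t5,w3)→returned(w3,t5) ✗  (f2,t3,w1)→returned(w1,t3) ✓  (f2,t4,w3)→returned(w3,t4) ✗  (f2,t6,w4)→returned(w4,t6) ✗  (f3,t1,w4)→returned(w4,t1) ✗  (f3,t3,w4)→returned(w4,t3) ✓  (f3,t5,w3)→returned(w3,t5) ✗  (f3,t6,w3)→returned(w3,t6) ✗
Counterexamples (restrictor triples failing the scope): 8.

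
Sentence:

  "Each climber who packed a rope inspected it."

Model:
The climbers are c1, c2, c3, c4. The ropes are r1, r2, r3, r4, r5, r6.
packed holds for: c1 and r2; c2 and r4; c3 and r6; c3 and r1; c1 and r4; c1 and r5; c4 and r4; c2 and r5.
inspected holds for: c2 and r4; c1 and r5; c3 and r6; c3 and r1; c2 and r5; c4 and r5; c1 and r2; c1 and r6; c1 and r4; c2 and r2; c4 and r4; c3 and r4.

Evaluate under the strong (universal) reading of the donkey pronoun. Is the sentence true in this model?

True

"it" takes "a rope" as antecedent — a donkey pronoun bound across the clause boundary.
Strong reading: for every (c,r) with packed(c,r), inspected(c,r).
Restrictor pairs: (c1,r2) ✓  (c1,r4) ✓  (c1,r5) ✓  (c2,r4) ✓  (c2,r5) ✓  (c3,r1) ✓  (c3,r6) ✓  (c4,r4) ✓
Every restrictor pair satisfies the scope.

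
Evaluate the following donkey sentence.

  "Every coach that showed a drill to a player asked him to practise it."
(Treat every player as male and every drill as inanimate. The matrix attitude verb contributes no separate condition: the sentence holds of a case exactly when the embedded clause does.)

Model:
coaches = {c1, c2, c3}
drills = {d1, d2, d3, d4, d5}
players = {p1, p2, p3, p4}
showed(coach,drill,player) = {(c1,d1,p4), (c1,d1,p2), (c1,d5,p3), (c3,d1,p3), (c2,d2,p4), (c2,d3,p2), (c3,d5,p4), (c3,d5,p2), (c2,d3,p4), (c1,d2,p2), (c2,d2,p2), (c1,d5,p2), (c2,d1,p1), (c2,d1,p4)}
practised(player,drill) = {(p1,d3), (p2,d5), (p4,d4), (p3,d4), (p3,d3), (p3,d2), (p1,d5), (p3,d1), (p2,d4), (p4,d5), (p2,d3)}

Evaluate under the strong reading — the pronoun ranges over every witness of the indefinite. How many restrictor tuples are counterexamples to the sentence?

9

"him" takes "a player" as antecedent and "it" takes "a drill"; both are donkey pronouns co-varying with the restrictor.
Strong reading: for every (c,d,p) with showed(c,d,p), practised(p,d).
Restrictor triples: (c1,d1,p2)→practised(p2,d1) ✗  (c1,d1,p4)→practised(p4,d1) ✗  (c1,d2,p2)→practised(p2,d2) ✗  (c1,d5,p2)→practised(p2,d5) ✓  (c1,d5,p3)→practised(p3,d5) ✗  (c2,d1,p1)→practised(p1,d1) ✗  (c2,d1,p4)→practised(p4,d1) ✗  (c2,d2,p2)→practised(p2,d2) ✗  (c2,d2,p4)→practised(p4,d2) ✗  (c2,d3,p2)→practised(p2,d3) ✓  (c2,d3,p4)→practised(p4,d3) ✗  (c3,d1,p3)→practised(p3,d1) ✓  (c3,d5,p2)→practised(p2,d5) ✓  (c3,d5,p4)→practised(p4,d5) ✓
Counterexamples (restrictor triples failing the scope): 9.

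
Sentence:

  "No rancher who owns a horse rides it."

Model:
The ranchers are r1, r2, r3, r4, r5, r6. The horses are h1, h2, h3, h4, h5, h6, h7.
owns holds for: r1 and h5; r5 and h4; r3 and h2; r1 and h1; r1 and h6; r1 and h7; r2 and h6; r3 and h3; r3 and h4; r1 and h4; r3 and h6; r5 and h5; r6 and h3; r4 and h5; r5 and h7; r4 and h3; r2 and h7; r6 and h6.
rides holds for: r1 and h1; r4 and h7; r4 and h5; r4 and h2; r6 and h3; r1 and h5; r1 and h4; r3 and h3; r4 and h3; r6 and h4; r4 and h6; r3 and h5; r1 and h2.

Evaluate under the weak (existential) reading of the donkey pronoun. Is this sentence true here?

"it" takes "a horse" as antecedent — a donkey pronoun bound across the clause boundary.
Truth condition: for no (r,h) with owns(r,h) does rides(r,h) hold.
Restrictor pairs — does the scope hold? (r1,h1):holds  (r1,h4):holds  (r1,h5):holds  (r1,h6):fails  (r1,h7):fails  (r2,h6):fails  (r2,h7):fails  (r3,h2):fails  (r3,h3):holds  (r3,h4):fails  (r3,h6):fails  (r4,h3):holds  (r4,h5):holds  (r5,h4):fails  (r5,h5):fails  (r5,h7):fails  (r6,h3):holds  (r6,h6):fails
Scope holds for 7 pair(s), so the sentence is false.

False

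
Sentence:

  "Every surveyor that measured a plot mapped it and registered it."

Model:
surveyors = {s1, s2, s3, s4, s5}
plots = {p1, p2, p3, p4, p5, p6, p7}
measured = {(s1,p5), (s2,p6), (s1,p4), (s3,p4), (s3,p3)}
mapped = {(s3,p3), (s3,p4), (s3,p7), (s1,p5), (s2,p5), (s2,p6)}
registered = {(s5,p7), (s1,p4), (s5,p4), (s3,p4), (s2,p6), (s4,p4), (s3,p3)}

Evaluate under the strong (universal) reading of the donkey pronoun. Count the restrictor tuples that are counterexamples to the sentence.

"it" takes "a plot" as antecedent — a donkey pronoun bound across the clause boundary.
Strong reading: for every (s,p) with measured(s,p), mapped(s,p) ∧ registered(s,p).
Restrictor pairs: (s1,p4) ✗  (s1,p5) ✗  (s2,p6) ✓  (s3,p3) ✓  (s3,p4) ✓
Counterexamples (restrictor pairs failing the scope): 2.

2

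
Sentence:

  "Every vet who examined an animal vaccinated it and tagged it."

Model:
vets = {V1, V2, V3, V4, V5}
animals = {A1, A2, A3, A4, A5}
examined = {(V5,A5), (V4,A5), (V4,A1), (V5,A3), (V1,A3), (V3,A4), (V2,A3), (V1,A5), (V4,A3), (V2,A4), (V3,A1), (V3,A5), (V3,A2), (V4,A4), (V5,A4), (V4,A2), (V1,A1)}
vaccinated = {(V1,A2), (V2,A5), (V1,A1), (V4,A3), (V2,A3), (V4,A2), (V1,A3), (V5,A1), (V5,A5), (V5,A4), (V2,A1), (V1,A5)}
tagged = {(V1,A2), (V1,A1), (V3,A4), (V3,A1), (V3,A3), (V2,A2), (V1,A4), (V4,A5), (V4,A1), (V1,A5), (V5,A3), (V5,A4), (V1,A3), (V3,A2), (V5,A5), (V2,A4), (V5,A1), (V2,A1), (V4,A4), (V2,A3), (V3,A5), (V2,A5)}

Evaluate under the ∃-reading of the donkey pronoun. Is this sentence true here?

"it" takes "an animal" as antecedent — a donkey pronoun bound across the clause boundary.
Weak reading: every vet v with some examined-animal has at least one examined-animal a such that vaccinated(v,a) ∧ tagged(v,a).
Per vet: V1:✓  V2:✓  V3:✗  V4:✗  V5:✓
V3 has no witness among its examined-animals.

False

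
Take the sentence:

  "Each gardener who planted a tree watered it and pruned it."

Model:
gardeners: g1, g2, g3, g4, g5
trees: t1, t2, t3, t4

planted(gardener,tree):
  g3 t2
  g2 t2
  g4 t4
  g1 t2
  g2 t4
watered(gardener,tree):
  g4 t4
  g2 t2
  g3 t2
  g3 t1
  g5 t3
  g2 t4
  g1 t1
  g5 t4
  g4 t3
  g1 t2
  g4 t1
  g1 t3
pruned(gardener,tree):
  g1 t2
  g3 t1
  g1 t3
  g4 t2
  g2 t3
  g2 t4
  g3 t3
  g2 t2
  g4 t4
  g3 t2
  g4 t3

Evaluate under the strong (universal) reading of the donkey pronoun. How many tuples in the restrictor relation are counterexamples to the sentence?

0

"it" takes "a tree" as antecedent — a donkey pronoun bound across the clause boundary.
Strong reading: for every (g,t) with planted(g,t), watered(g,t) ∧ pruned(g,t).
Restrictor pairs: (g1,t2) ✓  (g2,t2) ✓  (g2,t4) ✓  (g3,t2) ✓  (g4,t4) ✓
Counterexamples (restrictor pairs failing the scope): 0.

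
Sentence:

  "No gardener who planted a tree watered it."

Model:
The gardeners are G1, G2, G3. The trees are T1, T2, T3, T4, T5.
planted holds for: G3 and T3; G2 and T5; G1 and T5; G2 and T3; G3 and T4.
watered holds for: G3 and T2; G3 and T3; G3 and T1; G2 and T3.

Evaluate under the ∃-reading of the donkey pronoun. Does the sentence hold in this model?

"it" takes "a tree" as antecedent — a donkey pronoun bound across the clause boundary.
Truth condition: for no (g,t) with planted(g,t) does watered(g,t) hold.
Restrictor pairs — does the scope hold? (G1,T5):fails  (G2,T3):holds  (G2,T5):fails  (G3,T3):holds  (G3,T4):fails
Scope holds for 2 pair(s), so the sentence is false.

False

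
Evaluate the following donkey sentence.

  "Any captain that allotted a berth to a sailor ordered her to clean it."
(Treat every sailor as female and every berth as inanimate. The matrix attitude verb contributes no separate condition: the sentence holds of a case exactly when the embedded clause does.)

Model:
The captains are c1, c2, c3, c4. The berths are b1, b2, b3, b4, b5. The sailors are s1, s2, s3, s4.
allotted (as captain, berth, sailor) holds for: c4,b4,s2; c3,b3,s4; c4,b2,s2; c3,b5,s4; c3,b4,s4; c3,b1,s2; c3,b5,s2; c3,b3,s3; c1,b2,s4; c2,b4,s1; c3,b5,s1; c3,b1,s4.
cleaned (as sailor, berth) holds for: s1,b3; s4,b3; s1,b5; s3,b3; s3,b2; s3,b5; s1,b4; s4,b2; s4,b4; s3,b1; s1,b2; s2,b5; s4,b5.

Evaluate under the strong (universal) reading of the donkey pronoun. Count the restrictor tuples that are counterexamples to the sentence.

"her" takes "a sailor" as antecedent and "it" takes "a berth"; both are donkey pronouns co-varying with the restrictor.
Strong reading: for every (c,b,s) with allotted(c,b,s), cleaned(s,b).
Restrictor triples: (c1,b2,s4)→cleaned(s4,b2) ✓  (c2,b4,s1)→cleaned(s1,b4) ✓  (c3,b1,s2)→cleaned(s2,b1) ✗  (c3,b1,s4)→cleaned(s4,b1) ✗  (c3,b3,s3)→cleaned(s3,b3) ✓  (c3,b3,s4)→cleaned(s4,b3) ✓  (c3,b4,s4)→cleaned(s4,b4) ✓  (c3,b5,s1)→cleaned(s1,b5) ✓  (c3,b5,s2)→cleaned(s2,b5) ✓  (c3,b5,s4)→cleaned(s4,b5) ✓  (c4,b2,s2)→cleaned(s2,b2) ✗  (c4,b4,s2)→cleaned(s2,b4) ✗
Counterexamples (restrictor triples failing the scope): 4.

4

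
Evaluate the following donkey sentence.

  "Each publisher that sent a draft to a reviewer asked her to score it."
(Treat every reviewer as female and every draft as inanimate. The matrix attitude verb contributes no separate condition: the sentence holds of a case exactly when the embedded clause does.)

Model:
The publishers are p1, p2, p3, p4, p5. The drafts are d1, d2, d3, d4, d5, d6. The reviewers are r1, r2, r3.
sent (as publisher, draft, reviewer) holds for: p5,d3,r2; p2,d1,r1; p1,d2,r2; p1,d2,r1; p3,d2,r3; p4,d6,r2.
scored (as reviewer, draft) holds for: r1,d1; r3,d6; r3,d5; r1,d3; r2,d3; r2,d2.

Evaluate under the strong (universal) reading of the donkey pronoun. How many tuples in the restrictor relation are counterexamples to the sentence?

"her" takes "a reviewer" as antecedent and "it" takes "a draft"; both are donkey pronouns co-varying with the restrictor.
Strong reading: for every (p,d,r) with sent(p,d,r), scored(r,d).
Restrictor triples: (p1,d2,r1)→scored(r1,d2) ✗  (p1,d2,r2)→scored(r2,d2) ✓  (p2,d1,r1)→scored(r1,d1) ✓  (p3,d2,r3)→scored(r3,d2) ✗  (p4,d6,r2)→scored(r2,d6) ✗  (p5,d3,r2)→scored(r2,d3) ✓
Counterexamples (restrictor triples failing the scope): 3.

3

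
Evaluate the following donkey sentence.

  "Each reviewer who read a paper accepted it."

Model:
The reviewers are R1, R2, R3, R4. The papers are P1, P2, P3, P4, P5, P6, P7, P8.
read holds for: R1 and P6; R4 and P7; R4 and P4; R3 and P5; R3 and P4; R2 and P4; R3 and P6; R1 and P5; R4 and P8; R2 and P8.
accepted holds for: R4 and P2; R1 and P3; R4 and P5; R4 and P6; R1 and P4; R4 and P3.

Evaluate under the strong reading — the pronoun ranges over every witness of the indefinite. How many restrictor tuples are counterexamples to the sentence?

10

"it" takes "a paper" as antecedent — a donkey pronoun bound across the clause boundary.
Strong reading: for every (r,p) with read(r,p), accepted(r,p).
Restrictor pairs: (R1,P5) ✗  (R1,P6) ✗  (R2,P4) ✗  (R2,P8) ✗  (R3,P4) ✗  (R3,P5) ✗  (R3,P6) ✗  (R4,P4) ✗  (R4,P7) ✗  (R4,P8) ✗
Counterexamples (restrictor pairs failing the scope): 10.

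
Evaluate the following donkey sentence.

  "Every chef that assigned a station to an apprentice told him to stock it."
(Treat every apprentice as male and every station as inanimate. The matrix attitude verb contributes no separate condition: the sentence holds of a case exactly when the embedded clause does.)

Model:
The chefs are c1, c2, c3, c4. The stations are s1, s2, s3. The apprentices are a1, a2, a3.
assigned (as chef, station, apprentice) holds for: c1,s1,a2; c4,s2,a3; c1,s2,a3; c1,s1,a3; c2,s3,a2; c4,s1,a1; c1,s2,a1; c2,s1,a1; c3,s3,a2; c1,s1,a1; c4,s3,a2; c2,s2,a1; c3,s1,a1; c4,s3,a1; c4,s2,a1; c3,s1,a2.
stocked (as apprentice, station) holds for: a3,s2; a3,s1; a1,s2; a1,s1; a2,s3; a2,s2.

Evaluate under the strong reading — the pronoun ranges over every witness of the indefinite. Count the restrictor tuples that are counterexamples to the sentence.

"him" takes "an apprentice" as antecedent and "it" takes "a station"; both are donkey pronouns co-varying with the restrictor.
Strong reading: for every (c,s,a) with assigned(c,s,a), stocked(a,s).
Restrictor triples: (c1,s1,a1)→stocked(a1,s1) ✓  (c1,s1,a2)→stocked(a2,s1) ✗  (c1,s1,a3)→stocked(a3,s1) ✓  (c1,s2,a1)→stocked(a1,s2) ✓  (c1,s2,a3)→stocked(a3,s2) ✓  (c2,s1,a1)→stocked(a1,s1) ✓  (c2,s2,a1)→stocked(a1,s2) ✓  (c2,s3,a2)→stocked(a2,s3) ✓  (c3,s1,a1)→stocked(a1,s1) ✓  (c3,s1,a2)→stocked(a2,s1) ✗  (c3,s3,a2)→stocked(a2,s3) ✓  (c4,s1,a1)→stocked(a1,s1) ✓  (c4,s2,a1)→stocked(a1,s2) ✓  (c4,s2,a3)→stocked(a3,s2) ✓  (c4,s3,a1)→stocked(a1,s3) ✗  (c4,s3,a2)→stocked(a2,s3) ✓
Counterexamples (restrictor triples failing the scope): 3.

3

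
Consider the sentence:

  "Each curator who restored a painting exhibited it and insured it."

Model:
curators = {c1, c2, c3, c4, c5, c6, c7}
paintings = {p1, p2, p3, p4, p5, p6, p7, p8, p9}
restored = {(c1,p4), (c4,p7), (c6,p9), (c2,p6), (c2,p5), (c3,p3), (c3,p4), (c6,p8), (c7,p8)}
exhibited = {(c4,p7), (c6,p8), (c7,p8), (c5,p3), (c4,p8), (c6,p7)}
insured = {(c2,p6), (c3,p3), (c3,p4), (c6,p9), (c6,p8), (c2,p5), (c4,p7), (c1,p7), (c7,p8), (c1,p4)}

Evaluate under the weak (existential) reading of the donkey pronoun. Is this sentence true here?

False

"it" takes "a painting" as antecedent — a donkey pronoun bound across the clause boundary.
Weak reading: every curator c with some restored-painting has at least one restored-painting p such that exhibited(c,p) ∧ insured(c,p).
Per curator: c1:✗  c2:✗  c3:✗  c4:✓  c6:✓  c7:✓
c1 has no witness among its restored-paintings.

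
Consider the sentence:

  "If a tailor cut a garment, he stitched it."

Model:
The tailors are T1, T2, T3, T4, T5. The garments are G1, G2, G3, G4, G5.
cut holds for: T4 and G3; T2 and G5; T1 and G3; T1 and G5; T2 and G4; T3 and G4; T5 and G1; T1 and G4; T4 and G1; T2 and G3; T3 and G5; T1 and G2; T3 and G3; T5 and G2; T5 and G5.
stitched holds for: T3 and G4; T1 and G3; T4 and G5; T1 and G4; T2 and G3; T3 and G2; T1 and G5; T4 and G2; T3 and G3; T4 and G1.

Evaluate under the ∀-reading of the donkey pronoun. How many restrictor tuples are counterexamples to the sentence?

8

"it" takes "a garment" as antecedent — a donkey pronoun bound across the clause boundary.
Strong reading: for every (t,g) with cut(t,g), stitched(t,g).
Restrictor pairs: (T1,G2) ✗  (T1,G3) ✓  (T1,G4) ✓  (T1,G5) ✓  (T2,G3) ✓  (T2,G4) ✗  (T2,G5) ✗  (T3,G3) ✓  (T3,G4) ✓  (T3,G5) ✗  (T4,G1) ✓  (T4,G3) ✗  (T5,G1) ✗  (T5,G2) ✗  (T5,G5) ✗
Counterexamples (restrictor pairs failing the scope): 8.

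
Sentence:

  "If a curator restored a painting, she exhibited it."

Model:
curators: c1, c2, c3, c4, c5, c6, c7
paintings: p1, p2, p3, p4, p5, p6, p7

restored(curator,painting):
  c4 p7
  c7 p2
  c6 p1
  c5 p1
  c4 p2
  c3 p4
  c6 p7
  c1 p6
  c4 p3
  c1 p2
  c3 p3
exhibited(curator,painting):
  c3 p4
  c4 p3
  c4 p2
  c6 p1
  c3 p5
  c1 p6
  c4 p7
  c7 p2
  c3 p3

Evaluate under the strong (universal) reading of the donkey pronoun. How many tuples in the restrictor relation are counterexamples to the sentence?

3

"it" takes "a painting" as antecedent — a donkey pronoun bound across the clause boundary.
Strong reading: for every (c,p) with restored(c,p), exhibited(c,p).
Restrictor pairs: (c1,p2) ✗  (c1,p6) ✓  (c3,p3) ✓  (c3,p4) ✓  (c4,p2) ✓  (c4,p3) ✓  (c4,p7) ✓  (c5,p1) ✗  (c6,p1) ✓  (c6,p7) ✗  (c7,p2) ✓
Counterexamples (restrictor pairs failing the scope): 3.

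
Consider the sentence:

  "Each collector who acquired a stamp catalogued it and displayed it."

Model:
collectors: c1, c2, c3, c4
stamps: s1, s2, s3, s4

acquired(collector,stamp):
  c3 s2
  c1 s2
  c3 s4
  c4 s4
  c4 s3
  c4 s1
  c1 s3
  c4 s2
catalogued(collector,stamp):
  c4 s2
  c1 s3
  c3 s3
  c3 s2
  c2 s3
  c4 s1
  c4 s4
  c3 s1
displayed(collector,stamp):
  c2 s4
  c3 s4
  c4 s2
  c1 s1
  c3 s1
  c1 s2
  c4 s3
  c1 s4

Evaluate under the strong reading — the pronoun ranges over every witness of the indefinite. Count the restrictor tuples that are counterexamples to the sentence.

"it" takes "a stamp" as antecedent — a donkey pronoun bound across the clause boundary.
Strong reading: for every (c,s) with acquired(c,s), catalogued(c,s) ∧ displayed(c,s).
Restrictor pairs: (c1,s2) ✗  (c1,s3) ✗  (c3,s2) ✗  (c3,s4) ✗  (c4,s1) ✗  (c4,s2) ✓  (c4,s3) ✗  (c4,s4) ✗
Counterexamples (restrictor pairs failing the scope): 7.

7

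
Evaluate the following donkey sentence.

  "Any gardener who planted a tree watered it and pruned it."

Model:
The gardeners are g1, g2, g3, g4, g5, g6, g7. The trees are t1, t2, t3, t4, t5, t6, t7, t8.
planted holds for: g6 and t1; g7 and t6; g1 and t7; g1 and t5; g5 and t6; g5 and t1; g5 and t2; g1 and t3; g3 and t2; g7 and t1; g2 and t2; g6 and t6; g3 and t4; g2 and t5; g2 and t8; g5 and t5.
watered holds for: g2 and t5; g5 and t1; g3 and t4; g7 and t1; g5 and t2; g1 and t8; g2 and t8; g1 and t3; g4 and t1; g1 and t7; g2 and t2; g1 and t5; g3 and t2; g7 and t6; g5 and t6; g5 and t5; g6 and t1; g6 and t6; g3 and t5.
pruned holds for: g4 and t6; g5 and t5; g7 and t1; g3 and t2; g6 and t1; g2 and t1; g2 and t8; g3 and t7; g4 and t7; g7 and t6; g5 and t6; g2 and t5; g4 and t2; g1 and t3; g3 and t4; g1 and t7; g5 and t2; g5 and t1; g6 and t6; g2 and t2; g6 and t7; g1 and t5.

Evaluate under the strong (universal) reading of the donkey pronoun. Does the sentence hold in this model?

True

"it" takes "a tree" as antecedent — a donkey pronoun bound across the clause boundary.
Strong reading: for every (g,t) with planted(g,t), watered(g,t) ∧ pruned(g,t).
Restrictor pairs: (g1,t3) ✓  (g1,t5) ✓  (g1,t7) ✓  (g2,t2) ✓  (g2,t5) ✓  (g2,t8) ✓  (g3,t2) ✓  (g3,t4) ✓  (g5,t1) ✓  (g5,t2) ✓  (g5,t5) ✓  (g5,t6) ✓  (g6,t1) ✓  (g6,t6) ✓  (g7,t1) ✓  (g7,t6) ✓
Every restrictor pair satisfies the scope.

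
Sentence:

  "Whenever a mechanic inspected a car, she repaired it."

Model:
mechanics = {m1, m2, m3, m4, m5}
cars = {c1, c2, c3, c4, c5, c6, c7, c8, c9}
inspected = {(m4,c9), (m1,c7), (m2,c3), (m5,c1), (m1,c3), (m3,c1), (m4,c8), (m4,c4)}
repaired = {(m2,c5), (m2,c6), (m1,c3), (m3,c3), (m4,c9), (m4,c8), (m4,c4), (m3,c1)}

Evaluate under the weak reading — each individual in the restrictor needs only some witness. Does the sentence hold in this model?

"it" takes "a car" as antecedent — a donkey pronoun bound across the clause boundary.
Weak reading: every mechanic m with some inspected-car has at least one inspected-car c such that repaired(m,c).
Per mechanic: m1:✓  m2:✗  m3:✓  m4:✓  m5:✗
m2 has no witness among its inspected-cars.

False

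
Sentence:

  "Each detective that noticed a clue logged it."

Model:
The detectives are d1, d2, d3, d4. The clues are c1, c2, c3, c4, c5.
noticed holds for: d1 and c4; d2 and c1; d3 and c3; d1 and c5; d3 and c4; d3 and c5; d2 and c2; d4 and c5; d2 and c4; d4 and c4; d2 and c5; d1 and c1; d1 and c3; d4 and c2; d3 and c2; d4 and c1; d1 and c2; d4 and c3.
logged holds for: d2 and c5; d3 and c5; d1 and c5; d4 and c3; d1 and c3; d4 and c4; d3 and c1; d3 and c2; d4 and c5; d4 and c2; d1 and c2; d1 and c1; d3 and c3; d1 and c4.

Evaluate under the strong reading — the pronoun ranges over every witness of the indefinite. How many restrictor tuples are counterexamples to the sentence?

"it" takes "a clue" as antecedent — a donkey pronoun bound across the clause boundary.
Strong reading: for every (d,c) with noticed(d,c), logged(d,c).
Restrictor pairs: (d1,c1) ✓  (d1,c2) ✓  (d1,c3) ✓  (d1,c4) ✓  (d1,c5) ✓  (d2,c1) ✗  (d2,c2) ✗  (d2,c4) ✗  (d2,c5) ✓  (d3,c2) ✓  (d3,c3) ✓  (d3,c4) ✗  (d3,c5) ✓  (d4,c1) ✗  (d4,c2) ✓  (d4,c3) ✓  (d4,c4) ✓  (d4,c5) ✓
Counterexamples (restrictor pairs failing the scope): 5.

5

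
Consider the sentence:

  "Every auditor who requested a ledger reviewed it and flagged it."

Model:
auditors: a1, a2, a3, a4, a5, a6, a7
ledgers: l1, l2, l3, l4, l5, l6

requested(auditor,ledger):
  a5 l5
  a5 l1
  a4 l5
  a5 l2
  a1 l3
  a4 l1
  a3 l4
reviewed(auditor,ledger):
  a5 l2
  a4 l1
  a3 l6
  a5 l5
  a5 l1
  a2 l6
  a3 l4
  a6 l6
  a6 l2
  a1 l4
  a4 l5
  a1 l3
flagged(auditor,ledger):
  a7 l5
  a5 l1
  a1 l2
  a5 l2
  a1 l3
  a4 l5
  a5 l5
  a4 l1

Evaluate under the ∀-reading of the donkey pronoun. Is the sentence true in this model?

False

"it" takes "a ledger" as antecedent — a donkey pronoun bound across the clause boundary.
Strong reading: for every (a,l) with requested(a,l), reviewed(a,l) ∧ flagged(a,l).
Restrictor pairs: (a1,l3) ✓  (a3,l4) ✗  (a4,l1) ✓  (a4,l5) ✓  (a5,l1) ✓  (a5,l2) ✓  (a5,l5) ✓
Counterexample: (a3,l4) is in requested but fails the scope.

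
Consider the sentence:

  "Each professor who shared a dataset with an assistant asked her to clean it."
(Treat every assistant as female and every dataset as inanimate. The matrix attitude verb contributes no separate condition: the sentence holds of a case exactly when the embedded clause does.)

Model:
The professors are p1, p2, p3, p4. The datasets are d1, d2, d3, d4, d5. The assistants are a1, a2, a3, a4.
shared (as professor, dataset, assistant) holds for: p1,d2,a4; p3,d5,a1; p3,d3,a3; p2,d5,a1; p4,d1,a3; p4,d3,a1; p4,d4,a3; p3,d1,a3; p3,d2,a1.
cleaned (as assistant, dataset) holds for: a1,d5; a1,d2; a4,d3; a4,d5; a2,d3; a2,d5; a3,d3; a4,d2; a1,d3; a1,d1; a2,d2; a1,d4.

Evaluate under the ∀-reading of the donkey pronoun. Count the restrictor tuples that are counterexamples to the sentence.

"her" takes "an assistant" as antecedent and "it" takes "a dataset"; both are donkey pronouns co-varying with the restrictor.
Strong reading: for every (p,d,a) with shared(p,d,a), cleaned(a,d).
Restrictor triples: (p1,d2,a4)→cleaned(a4,d2) ✓  (p2,d5,a1)→cleaned(a1,d5) ✓  (p3,d1,a3)→cleaned(a3,d1) ✗  (p3,d2,a1)→cleaned(a1,d2) ✓  (p3,d3,a3)→cleaned(a3,d3) ✓  (p3,d5,a1)→cleaned(a1,d5) ✓  (p4,d1,a3)→cleaned(a3,d1) ✗  (p4,d3,a1)→cleaned(a1,d3) ✓  (p4,d4,a3)→cleaned(a3,d4) ✗
Counterexamples (restrictor triples failing the scope): 3.

3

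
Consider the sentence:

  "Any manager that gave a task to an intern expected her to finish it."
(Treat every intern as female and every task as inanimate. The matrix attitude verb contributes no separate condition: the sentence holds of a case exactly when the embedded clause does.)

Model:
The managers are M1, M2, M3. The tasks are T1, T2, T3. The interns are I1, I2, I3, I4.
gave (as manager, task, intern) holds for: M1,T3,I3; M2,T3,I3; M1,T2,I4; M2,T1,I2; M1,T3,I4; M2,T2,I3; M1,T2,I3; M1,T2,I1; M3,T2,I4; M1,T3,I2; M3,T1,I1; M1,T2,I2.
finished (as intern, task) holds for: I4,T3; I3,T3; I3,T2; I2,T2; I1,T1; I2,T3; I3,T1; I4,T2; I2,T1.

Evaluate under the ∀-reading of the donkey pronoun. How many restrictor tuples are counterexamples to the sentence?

1

"her" takes "an intern" as antecedent and "it" takes "a task"; both are donkey pronouns co-varying with the restrictor.
Strong reading: for every (m,t,i) with gave(m,t,i), finished(i,t).
Restrictor triples: (M1,T2,I1)→finished(I1,T2) ✗  (M1,T2,I2)→finished(I2,T2) ✓  (M1,T2,I3)→finished(I3,T2) ✓  (M1,T2,I4)→finished(I4,T2) ✓  (M1,T3,I2)→finished(I2,T3) ✓  (M1,T3,I3)→finished(I3,T3) ✓  (M1,T3,I4)→finished(I4,T3) ✓  (M2,T1,I2)→finished(I2,T1) ✓  (M2,T2,I3)→finished(I3,T2) ✓  (M2,T3,I3)→finished(I3,T3) ✓  (M3,T1,I1)→finished(I1,T1) ✓  (M3,T2,I4)→finished(I4,T2) ✓
Counterexamples (restrictor triples failing the scope): 1.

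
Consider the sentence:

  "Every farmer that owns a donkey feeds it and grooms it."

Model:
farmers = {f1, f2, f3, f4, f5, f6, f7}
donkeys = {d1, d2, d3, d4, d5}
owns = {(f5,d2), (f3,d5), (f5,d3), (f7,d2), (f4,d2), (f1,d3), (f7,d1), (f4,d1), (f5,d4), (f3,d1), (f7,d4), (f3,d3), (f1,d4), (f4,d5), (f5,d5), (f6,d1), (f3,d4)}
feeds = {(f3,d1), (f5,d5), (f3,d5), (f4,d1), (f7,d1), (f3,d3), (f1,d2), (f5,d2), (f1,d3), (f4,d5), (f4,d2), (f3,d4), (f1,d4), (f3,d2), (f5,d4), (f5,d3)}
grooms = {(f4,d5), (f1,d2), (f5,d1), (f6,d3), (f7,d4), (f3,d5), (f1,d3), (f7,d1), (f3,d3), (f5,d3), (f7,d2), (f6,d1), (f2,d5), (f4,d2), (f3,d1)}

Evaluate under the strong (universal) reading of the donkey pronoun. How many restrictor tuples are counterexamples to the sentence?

9

"it" takes "a donkey" as antecedent — a donkey pronoun bound across the clause boundary.
Strong reading: for every (f,d) with owns(f,d), feeds(f,d) ∧ grooms(f,d).
Restrictor pairs: (f1,d3) ✓  (f1,d4) ✗  (f3,d1) ✓  (f3,d3) ✓  (f3,d4) ✗  (f3,d5) ✓  (f4,d1) ✗  (f4,d2) ✓  (f4,d5) ✓  (f5,d2) ✗  (f5,d3) ✓  (f5,d4) ✗  (f5,d5) ✗  (f6,d1) ✗  (f7,d1) ✓  (f7,d2) ✗  (f7,d4) ✗
Counterexamples (restrictor pairs failing the scope): 9.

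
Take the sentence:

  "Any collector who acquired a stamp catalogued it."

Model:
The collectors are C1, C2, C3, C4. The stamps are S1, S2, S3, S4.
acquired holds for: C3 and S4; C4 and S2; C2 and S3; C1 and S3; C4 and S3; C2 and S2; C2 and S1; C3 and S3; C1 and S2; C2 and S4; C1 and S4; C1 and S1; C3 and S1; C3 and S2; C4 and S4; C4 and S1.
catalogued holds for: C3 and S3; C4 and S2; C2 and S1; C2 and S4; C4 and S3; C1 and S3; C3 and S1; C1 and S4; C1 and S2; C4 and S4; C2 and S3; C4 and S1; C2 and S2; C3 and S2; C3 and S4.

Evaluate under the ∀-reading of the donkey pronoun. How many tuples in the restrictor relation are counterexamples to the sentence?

1

"it" takes "a stamp" as antecedent — a donkey pronoun bound across the clause boundary.
Strong reading: for every (c,s) with acquired(c,s), catalogued(c,s).
Restrictor pairs: (C1,S1) ✗  (C1,S2) ✓  (C1,S3) ✓  (C1,S4) ✓  (C2,S1) ✓  (C2,S2) ✓  (C2,S3) ✓  (C2,S4) ✓  (C3,S1) ✓  (C3,S2) ✓  (C3,S3) ✓  (C3,S4) ✓  (C4,S1) ✓  (C4,S2) ✓  (C4,S3) ✓  (C4,S4) ✓
Counterexamples (restrictor pairs failing the scope): 1.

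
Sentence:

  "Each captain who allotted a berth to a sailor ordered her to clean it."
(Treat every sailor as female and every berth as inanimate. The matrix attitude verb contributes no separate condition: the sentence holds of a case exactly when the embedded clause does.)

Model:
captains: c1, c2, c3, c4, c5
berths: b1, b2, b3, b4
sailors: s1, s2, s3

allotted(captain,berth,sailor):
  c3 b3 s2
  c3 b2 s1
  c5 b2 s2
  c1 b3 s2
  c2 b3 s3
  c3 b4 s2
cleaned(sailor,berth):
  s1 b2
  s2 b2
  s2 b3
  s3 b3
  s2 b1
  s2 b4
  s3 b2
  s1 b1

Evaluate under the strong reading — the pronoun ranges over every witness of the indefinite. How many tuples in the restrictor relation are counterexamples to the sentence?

"her" takes "a sailor" as antecedent and "it" takes "a berth"; both are donkey pronouns co-varying with the restrictor.
Strong reading: for every (c,b,s) with allotted(c,b,s), cleaned(s,b).
Restrictor triples: (c1,b3,s2)→cleaned(s2,b3) ✓  (c2,b3,s3)→cleaned(s3,b3) ✓  (c3,b2,s1)→cleaned(s1,b2) ✓  (c3,b3,s2)→cleaned(s2,b3) ✓  (c3,b4,s2)→cleaned(s2,b4) ✓  (c5,b2,s2)→cleaned(s2,b2) ✓
Counterexamples (restrictor triples failing the scope): 0.

0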